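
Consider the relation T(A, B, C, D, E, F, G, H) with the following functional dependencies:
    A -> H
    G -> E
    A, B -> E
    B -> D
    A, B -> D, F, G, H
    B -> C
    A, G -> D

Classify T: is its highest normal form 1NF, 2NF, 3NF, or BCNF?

Candidate key: {A, B}. Prime attributes: {A, B}.
A -> H: {A}⁺ = {A, H}, which is not all of the attributes, so the left side is not a superkey — BCNF is violated.
A -> H has non-prime {H} on the right and a non-superkey on the left, so 3NF fails.
Since {A} ⊂ {A, B} and {A}⁺ ⊇ {H} with {H} non-prime, there is a partial dependency; 2NF fails.

1NF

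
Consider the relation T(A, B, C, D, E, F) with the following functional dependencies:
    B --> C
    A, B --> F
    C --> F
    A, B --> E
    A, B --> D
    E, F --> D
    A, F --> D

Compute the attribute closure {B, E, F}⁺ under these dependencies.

{B, C, D, E, F}

Start with {B, E, F}.
B --> C applies; add {C} → now {B, C, E, F}.
E, F --> D applies; add {D} → now {B, C, D, E, F}.
No further FD applies.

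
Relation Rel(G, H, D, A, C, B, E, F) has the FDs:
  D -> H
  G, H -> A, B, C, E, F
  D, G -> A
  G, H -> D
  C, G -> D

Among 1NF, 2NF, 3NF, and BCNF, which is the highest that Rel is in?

Candidate keys: {C, G}, {D, G}, {G, H}. Prime attributes: {C, D, G, H}.
D -> H: {D}⁺ = {D, H}, which is not all of the attributes, so the left side is not a superkey — BCNF is violated.
Its right-hand attributes {H} are all prime, as are those of every other non-superkey FD — the relation is in 3NF.

3NF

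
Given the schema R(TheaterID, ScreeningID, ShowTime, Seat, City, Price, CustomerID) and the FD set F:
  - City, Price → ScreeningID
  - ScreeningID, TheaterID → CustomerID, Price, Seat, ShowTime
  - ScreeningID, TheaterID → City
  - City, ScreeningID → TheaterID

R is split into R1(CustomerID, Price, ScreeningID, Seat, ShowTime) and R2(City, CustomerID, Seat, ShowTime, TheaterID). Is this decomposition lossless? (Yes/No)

Common attributes: {CustomerID, Seat, ShowTime}; their closure is {CustomerID, Seat, ShowTime}.
The closure covers neither R1 nor R2 entirely; the join is not lossless.

No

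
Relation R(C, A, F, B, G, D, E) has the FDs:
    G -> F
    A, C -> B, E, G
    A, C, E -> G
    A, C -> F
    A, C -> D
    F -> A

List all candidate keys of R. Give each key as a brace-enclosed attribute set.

{C} never appears on the right of any FD, so every key must include it.
Closure of {A, C} is {A, B, C, D, E, F, G}, the whole schema; {A, C} is a candidate key.
Closure of {C, F} is {A, B, C, D, E, F, G}, the whole schema; {C, F} is a candidate key.
Closure of {C, G} is {A, B, C, D, E, F, G}, the whole schema; {C, G} is a candidate key.
No proper subset of any of these is a key, and no other minimal superkey exists.

{A, C}, {C, F}, {C, G}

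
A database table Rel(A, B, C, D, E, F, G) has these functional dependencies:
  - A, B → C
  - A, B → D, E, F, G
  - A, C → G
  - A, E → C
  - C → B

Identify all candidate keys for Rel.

{A} never appears on the right of any FD, so every key must include it.
{A, B}⁺ = {A, B, C, D, E, F, G} — all of the relation — so {A, B} is a candidate key.
{A, C}⁺ = {A, B, C, D, E, F, G} — all of the relation — so {A, C} is a candidate key.
{A, E}⁺ = {A, B, C, D, E, F, G} — all of the relation — so {A, E} is a candidate key.
These are minimal and exhaustive — every other superkey contains one of them.

{A, B}, {A, C}, {A, E}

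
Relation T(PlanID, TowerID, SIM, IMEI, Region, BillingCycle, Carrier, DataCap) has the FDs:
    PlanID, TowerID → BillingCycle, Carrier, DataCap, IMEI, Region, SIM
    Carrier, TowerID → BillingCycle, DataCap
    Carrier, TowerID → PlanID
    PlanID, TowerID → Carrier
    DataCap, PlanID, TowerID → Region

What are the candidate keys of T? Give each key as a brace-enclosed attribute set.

{TowerID} never appears on the right of any FD, so every key must include it.
{Carrier, TowerID} is a candidate key since {Carrier, TowerID}⁺ = {BillingCycle, Carrier, DataCap, IMEI, PlanID, Region, SIM, TowerID} covers every attribute.
{PlanID, TowerID} is a candidate key since {PlanID, TowerID}⁺ = {BillingCycle, Carrier, DataCap, IMEI, PlanID, Region, SIM, TowerID} covers every attribute.
No proper subset of any of these is a key, and no other minimal superkey exists.

{Carrier, TowerID}, {PlanID, TowerID}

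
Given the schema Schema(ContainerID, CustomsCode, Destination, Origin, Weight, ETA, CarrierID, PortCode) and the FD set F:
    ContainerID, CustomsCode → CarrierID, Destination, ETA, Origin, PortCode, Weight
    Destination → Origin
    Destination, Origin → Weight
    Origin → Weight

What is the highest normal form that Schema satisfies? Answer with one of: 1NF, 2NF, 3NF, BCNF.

Candidate key: {ContainerID, CustomsCode}. Prime attributes: {ContainerID, CustomsCode}.
Destination → Origin breaks BCNF: {Destination}⁺ = {Destination, Origin, Weight}, so {Destination} is not a superkey.
Because {Origin} is non-prime and the left side of Destination → Origin is not a superkey, the relation is not in 3NF.
Checking every proper subset of each key, none determines a non-prime attribute — 2NF is satisfied.

2NF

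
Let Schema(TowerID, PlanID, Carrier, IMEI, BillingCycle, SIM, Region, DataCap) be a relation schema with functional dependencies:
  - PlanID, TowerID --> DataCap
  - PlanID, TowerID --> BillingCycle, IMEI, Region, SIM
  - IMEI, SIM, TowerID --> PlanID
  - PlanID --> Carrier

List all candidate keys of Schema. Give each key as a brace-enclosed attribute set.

{TowerID} never appears on the right of any FD, so every key must include it.
Closure of {PlanID, TowerID} is {BillingCycle, Carrier, DataCap, IMEI, PlanID, Region, SIM, TowerID}, the whole schema; {PlanID, TowerID} is a candidate key.
Closure of {IMEI, SIM, TowerID} is {BillingCycle, Carrier, DataCap, IMEI, PlanID, Region, SIM, TowerID}, the whole schema; {IMEI, SIM, TowerID} is a candidate key.
No proper subset of any of these is a key, and no other minimal superkey exists.

{IMEI, SIM, TowerID}, {PlanID, TowerID}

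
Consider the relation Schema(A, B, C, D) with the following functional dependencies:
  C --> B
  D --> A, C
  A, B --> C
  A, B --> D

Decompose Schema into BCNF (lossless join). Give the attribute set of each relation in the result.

{A, C, D}; {B, C}

Candidate keys of the original relation: {A, B}, {A, C}, {D}.
In {A, B, C, D}, {C} is not a superkey ({C}⁺ restricted to this set is {B, C}), so split on C --> B into {B, C} and {A, C, D}.
{B, C} has no BCNF violation.
{A, C, D} has no BCNF violation.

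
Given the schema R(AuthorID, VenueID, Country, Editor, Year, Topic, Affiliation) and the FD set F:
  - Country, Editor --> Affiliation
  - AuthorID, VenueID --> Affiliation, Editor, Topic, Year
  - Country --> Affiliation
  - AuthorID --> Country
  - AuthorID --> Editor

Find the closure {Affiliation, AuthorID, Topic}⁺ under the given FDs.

Start with {Affiliation, AuthorID, Topic}.
AuthorID --> Country applies; add {Country} → now {Affiliation, AuthorID, Country, Topic}.
AuthorID --> Editor applies; add {Editor} → now {Affiliation, AuthorID, Country, Editor, Topic}.
No further FD applies.

{Affiliation, AuthorID, Country, Editor, Topic}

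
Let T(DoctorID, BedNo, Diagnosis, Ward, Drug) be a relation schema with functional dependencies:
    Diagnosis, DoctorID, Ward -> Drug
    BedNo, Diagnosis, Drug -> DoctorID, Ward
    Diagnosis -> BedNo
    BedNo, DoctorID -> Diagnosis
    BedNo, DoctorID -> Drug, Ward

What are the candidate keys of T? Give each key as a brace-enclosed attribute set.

{BedNo, DoctorID}, {Diagnosis, DoctorID}, {Diagnosis, Drug}

{BedNo, DoctorID} is a candidate key since {BedNo, DoctorID}⁺ = {BedNo, Diagnosis, DoctorID, Drug, Ward} covers every attribute.
{Diagnosis, DoctorID} is a candidate key since {Diagnosis, DoctorID}⁺ = {BedNo, Diagnosis, DoctorID, Drug, Ward} covers every attribute.
{Diagnosis, Drug} is a candidate key since {Diagnosis, Drug}⁺ = {BedNo, Diagnosis, DoctorID, Drug, Ward} covers every attribute.
These are minimal and exhaustive — every other superkey contains one of them.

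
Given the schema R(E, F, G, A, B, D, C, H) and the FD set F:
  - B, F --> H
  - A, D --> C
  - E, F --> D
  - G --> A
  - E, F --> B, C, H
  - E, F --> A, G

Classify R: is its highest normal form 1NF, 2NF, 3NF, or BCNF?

2NF

Candidate key: {E, F}. Prime attributes: {E, F}.
B, F --> H breaks BCNF: {B, F}⁺ = {B, F, H}, so {B, F} is not a superkey.
B, F --> H has non-prime {H} on the right and a non-superkey on the left, so 3NF fails.
No proper subset of a key has a non-prime attribute in its closure, so there is no partial dependency; 2NF holds.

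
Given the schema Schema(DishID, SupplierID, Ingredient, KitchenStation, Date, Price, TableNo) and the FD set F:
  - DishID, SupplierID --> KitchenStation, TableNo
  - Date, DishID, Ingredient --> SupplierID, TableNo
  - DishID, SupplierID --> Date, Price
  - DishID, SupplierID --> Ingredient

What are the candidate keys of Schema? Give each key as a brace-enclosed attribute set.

No FD produces {DishID}, so it must be in every candidate key.
{DishID, SupplierID}⁺ = {Date, DishID, Ingredient, KitchenStation, Price, SupplierID, TableNo}, which is every attribute, so {DishID, SupplierID} is a candidate key.
{Date, DishID, Ingredient}⁺ = {Date, DishID, Ingredient, KitchenStation, Price, SupplierID, TableNo}, which is every attribute, so {Date, DishID, Ingredient} is a candidate key.
These are minimal and exhaustive — every other superkey contains one of them.

{Date, DishID, Ingredient}, {DishID, SupplierID}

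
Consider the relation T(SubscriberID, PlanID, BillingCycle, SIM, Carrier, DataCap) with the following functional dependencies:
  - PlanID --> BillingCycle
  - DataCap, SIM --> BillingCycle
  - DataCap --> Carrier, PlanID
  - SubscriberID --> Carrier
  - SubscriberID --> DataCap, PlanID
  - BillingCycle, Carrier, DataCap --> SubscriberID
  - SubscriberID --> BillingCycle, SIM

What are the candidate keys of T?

{DataCap}, {SubscriberID}

{DataCap}⁺ = {BillingCycle, Carrier, DataCap, PlanID, SIM, SubscriberID}, which is every attribute, so {DataCap} is a candidate key.
{SubscriberID}⁺ = {BillingCycle, Carrier, DataCap, PlanID, SIM, SubscriberID}, which is every attribute, so {SubscriberID} is a candidate key.
Any other superkey properly contains one of these, so there are no further candidate keys.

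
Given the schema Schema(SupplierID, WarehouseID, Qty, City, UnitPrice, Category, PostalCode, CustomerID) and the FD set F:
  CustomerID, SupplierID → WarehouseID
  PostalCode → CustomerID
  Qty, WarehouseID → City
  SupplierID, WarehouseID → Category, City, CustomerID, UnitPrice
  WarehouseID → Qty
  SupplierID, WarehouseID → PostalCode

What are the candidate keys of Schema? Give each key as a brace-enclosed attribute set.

{CustomerID, SupplierID}, {PostalCode, SupplierID}, {SupplierID, WarehouseID}

{SupplierID} never appears on the right of any FD, so every key must include it.
{CustomerID, SupplierID}⁺ = {Category, City, CustomerID, PostalCode, Qty, SupplierID, UnitPrice, WarehouseID} — all of the relation — so {CustomerID, SupplierID} is a candidate key.
{PostalCode, SupplierID}⁺ = {Category, City, CustomerID, PostalCode, Qty, SupplierID, UnitPrice, WarehouseID} — all of the relation — so {PostalCode, SupplierID} is a candidate key.
{SupplierID, WarehouseID}⁺ = {Category, City, CustomerID, PostalCode, Qty, SupplierID, UnitPrice, WarehouseID} — all of the relation — so {SupplierID, WarehouseID} is a candidate key.
No proper subset of any of these is a key, and no other minimal superkey exists.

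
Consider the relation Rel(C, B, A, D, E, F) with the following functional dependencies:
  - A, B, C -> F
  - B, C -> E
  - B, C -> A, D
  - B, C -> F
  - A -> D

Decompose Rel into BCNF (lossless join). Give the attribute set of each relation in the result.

{A, B, C, E, F}; {A, D}

Candidate key of the original relation: {B, C}.
Within {A, B, C, D, E, F}: {A}⁺ ∩ {A, B, C, D, E, F} = {A, D}, not the whole set, so A -> D violates BCNF; decompose into {A, D} and {A, B, C, E, F}.
{A, D} has no BCNF violation.
{A, B, C, E, F} has no BCNF violation.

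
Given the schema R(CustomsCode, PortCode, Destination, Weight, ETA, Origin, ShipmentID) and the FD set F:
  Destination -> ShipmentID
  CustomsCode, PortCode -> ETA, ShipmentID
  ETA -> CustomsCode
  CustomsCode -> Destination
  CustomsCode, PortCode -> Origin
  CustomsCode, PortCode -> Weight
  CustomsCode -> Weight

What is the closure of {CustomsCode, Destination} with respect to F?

{CustomsCode, Destination, ShipmentID, Weight}

Start with {CustomsCode, Destination}.
Destination -> ShipmentID applies; add {ShipmentID} → now {CustomsCode, Destination, ShipmentID}.
CustomsCode -> Weight applies; add {Weight} → now {CustomsCode, Destination, ShipmentID, Weight}.
No further FD applies.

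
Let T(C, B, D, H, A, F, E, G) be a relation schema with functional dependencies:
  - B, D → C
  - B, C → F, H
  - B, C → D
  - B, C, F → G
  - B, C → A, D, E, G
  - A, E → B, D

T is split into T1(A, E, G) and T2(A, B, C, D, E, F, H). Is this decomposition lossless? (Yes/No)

Yes

The shared attributes are {A, E} and {A, E}⁺ = {A, B, C, D, E, F, G, H}.
T1 is contained in that closure, so T1 ∩ T2 → T1 holds and the join is lossless.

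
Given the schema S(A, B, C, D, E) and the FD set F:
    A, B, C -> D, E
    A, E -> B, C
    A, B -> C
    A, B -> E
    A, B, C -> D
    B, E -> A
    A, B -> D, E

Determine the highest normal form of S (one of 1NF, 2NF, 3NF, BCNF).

Candidate keys: {A, B}, {A, E}, {B, E}. Prime attributes: {A, B, E}.
The left-hand side of every FD is a superkey, so BCNF is satisfied.

BCNF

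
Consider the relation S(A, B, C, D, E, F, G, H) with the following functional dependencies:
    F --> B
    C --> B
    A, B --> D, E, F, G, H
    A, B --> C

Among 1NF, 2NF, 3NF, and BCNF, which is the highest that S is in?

Candidate keys: {A, B}, {A, C}, {A, F}. Prime attributes: {A, B, C, F}.
F --> B breaks BCNF: {F}⁺ = {B, F}, so {F} is not a superkey.
But every attribute on its right side ({B}) is prime, and the same holds for every other non-superkey FD, so 3NF still holds.

3NF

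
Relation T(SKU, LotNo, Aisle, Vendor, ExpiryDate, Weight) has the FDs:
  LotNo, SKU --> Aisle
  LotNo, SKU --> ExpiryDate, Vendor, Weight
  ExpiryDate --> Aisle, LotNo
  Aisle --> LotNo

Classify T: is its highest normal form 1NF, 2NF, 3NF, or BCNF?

Candidate keys: {Aisle, SKU}, {ExpiryDate, SKU}, {LotNo, SKU}. Prime attributes: {Aisle, ExpiryDate, LotNo, SKU}.
ExpiryDate --> Aisle, LotNo: {ExpiryDate}⁺ = {Aisle, ExpiryDate, LotNo}, which is not all of the attributes, so the left side is not a superkey — BCNF is violated.
But every attribute on its right side ({Aisle, LotNo}) is prime, and the same holds for every other non-superkey FD, so 3NF still holds.

3NF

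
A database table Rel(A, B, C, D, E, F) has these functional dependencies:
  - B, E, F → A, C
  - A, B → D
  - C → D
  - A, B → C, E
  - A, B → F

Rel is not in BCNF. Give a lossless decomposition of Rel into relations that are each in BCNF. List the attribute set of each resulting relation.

{A, B, C, E, F}; {C, D}

Candidate keys of the original relation: {A, B}, {B, E, F}.
In {A, B, C, D, E, F}, {C} is not a superkey ({C}⁺ restricted to this set is {C, D}), so split on C → D into {C, D} and {A, B, C, E, F}.
{C, D}: every determinant is a superkey — BCNF.
{A, B, C, E, F}: every determinant is a superkey — BCNF.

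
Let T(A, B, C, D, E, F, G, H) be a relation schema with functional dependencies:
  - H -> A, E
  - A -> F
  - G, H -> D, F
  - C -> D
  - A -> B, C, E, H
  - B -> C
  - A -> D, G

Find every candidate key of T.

{A}, {H}

Closure of {A} is {A, B, C, D, E, F, G, H}, the whole schema; {A} is a candidate key.
Closure of {H} is {A, B, C, D, E, F, G, H}, the whole schema; {H} is a candidate key.
No proper subset of any of these is a key, and no other minimal superkey exists.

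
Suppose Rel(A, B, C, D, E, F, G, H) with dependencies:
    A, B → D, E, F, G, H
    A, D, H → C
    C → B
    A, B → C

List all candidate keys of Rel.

{A, B}, {A, C}, {A, D, H}

No FD produces {A}, so it must be in every candidate key.
Closure of {A, B} is {A, B, C, D, E, F, G, H}, the whole schema; {A, B} is a candidate key.
Closure of {A, C} is {A, B, C, D, E, F, G, H}, the whole schema; {A, C} is a candidate key.
Closure of {A, D, H} is {A, B, C, D, E, F, G, H}, the whole schema; {A, D, H} is a candidate key.
These are minimal and exhaustive — every other superkey contains one of them.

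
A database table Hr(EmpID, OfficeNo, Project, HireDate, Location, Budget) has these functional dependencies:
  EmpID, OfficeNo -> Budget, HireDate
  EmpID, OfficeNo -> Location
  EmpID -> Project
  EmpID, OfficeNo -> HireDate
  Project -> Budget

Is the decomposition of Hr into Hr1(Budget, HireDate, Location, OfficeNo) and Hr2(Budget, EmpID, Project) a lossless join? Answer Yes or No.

No

The shared attributes are {Budget} and {Budget}⁺ = {Budget}.
The closure covers neither Hr1 nor Hr2 entirely; the join is not lossless.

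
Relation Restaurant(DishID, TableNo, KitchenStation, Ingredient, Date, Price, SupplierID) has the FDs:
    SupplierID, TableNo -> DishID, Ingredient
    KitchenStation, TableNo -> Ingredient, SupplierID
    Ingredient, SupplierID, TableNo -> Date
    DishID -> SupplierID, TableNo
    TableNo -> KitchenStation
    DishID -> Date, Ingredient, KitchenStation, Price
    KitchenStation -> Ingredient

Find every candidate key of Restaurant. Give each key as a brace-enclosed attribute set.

{DishID}, {TableNo}

{DishID}⁺ = {Date, DishID, Ingredient, KitchenStation, Price, SupplierID, TableNo} — all of the relation — so {DishID} is a candidate key.
{TableNo}⁺ = {Date, DishID, Ingredient, KitchenStation, Price, SupplierID, TableNo} — all of the relation — so {TableNo} is a candidate key.
Any other superkey properly contains one of these, so there are no further candidate keys.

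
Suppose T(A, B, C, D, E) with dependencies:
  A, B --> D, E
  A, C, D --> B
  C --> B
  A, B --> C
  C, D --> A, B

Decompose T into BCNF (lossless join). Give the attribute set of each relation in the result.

Candidate keys of the original relation: {A, B}, {A, C}, {C, D}.
{A, B, C, D, E}: {C} determines {B, C} here but is not a superkey — split on C --> B, giving {B, C} and {A, C, D, E}.
{B, C} has no BCNF violation.
{A, C, D, E} has no BCNF violation.

{A, C, D, E}; {B, C}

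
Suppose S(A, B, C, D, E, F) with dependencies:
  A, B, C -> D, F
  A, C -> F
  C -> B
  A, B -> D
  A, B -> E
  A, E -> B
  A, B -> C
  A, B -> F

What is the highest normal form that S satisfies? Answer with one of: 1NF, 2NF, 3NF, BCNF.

3NF

Candidate keys: {A, B}, {A, C}, {A, E}. Prime attributes: {A, B, C, E}.
C -> B breaks BCNF: {C}⁺ = {B, C}, so {C} is not a superkey.
But every attribute on its right side ({B}) is prime, and the same holds for every other non-superkey FD, so 3NF still holds.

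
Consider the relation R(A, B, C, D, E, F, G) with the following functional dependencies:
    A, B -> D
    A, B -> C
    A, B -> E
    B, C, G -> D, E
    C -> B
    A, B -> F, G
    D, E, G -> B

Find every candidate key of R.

{A, B}, {A, C}, {A, D, E, G}

{A} never appears on the right of any FD, so every key must include it.
{A, B}⁺ = {A, B, C, D, E, F, G}, which is every attribute, so {A, B} is a candidate key.
{A, C}⁺ = {A, B, C, D, E, F, G}, which is every attribute, so {A, C} is a candidate key.
{A, D, E, G}⁺ = {A, B, C, D, E, F, G}, which is every attribute, so {A, D, E, G} is a candidate key.
Any other superkey properly contains one of these, so there are no further candidate keys.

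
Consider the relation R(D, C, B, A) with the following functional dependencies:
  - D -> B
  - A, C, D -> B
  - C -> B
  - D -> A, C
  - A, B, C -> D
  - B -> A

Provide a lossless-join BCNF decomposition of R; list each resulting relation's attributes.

{A, B}; {B, C, D}

Candidate keys of the original relation: {C}, {D}.
In {A, B, C, D}, {B} is not a superkey ({B}⁺ restricted to this set is {A, B}), so split on B -> A into {A, B} and {B, C, D}.
{A, B} is in BCNF.
{B, C, D} is in BCNF.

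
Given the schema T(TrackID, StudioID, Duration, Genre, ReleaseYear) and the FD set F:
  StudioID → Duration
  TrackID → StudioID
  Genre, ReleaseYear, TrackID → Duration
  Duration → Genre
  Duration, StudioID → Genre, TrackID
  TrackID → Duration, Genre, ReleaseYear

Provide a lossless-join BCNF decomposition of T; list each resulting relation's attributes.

{Duration, Genre}; {Duration, ReleaseYear, StudioID, TrackID}

Candidate keys of the original relation: {StudioID}, {TrackID}.
Within {Duration, Genre, ReleaseYear, StudioID, TrackID}: {Duration}⁺ ∩ {Duration, Genre, ReleaseYear, StudioID, TrackID} = {Duration, Genre}, not the whole set, so Duration → Genre violates BCNF; decompose into {Duration, Genre} and {Duration, ReleaseYear, StudioID, TrackID}.
{Duration, Genre}: every determinant is a superkey — BCNF.
{Duration, ReleaseYear, StudioID, TrackID}: every determinant is a superkey — BCNF.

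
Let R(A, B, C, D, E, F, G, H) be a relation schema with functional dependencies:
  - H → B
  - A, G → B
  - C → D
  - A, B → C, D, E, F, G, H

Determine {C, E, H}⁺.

Start with {C, E, H}.
H → B applies; add {B} → now {B, C, E, H}.
C → D applies; add {D} → now {B, C, D, E, H}.
No further FD applies.

{B, C, D, E, H}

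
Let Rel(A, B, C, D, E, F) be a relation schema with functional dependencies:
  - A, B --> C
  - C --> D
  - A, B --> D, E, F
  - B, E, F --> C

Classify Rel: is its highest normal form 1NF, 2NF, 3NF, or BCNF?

2NF

Candidate key: {A, B}. Prime attributes: {A, B}.
For C --> D we have {C}⁺ = {C, D}; {C} is not a superkey, so BCNF fails.
C --> D has non-prime {D} on the right and a non-superkey on the left, so 3NF fails.
Checking every proper subset of each key, none determines a non-prime attribute — 2NF is satisfied.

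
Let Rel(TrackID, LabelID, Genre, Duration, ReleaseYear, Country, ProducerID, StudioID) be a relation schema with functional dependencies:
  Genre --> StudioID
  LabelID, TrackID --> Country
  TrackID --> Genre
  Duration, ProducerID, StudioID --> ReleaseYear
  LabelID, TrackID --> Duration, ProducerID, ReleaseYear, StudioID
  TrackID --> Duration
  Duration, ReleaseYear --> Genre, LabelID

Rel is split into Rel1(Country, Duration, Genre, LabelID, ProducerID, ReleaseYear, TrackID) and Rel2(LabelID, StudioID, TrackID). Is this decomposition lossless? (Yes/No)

Yes

Common attributes: {LabelID, TrackID}; their closure is {Country, Duration, Genre, LabelID, ProducerID, ReleaseYear, StudioID, TrackID}.
This includes all of Rel1, so the common attributes are a superkey of Rel1 — the join is lossless.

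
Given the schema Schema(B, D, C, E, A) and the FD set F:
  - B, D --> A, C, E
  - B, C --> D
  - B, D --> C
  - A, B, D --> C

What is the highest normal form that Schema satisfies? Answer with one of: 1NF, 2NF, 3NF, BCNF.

BCNF

Candidate keys: {B, C}, {B, D}. Prime attributes: {B, C, D}.
The left-hand side of every FD is a superkey, so BCNF is satisfied.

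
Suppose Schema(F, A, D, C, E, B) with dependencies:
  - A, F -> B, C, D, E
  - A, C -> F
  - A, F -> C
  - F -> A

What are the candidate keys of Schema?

{F}⁺ = {A, B, C, D, E, F} — all of the relation — so {F} is a candidate key.
{A, C}⁺ = {A, B, C, D, E, F} — all of the relation — so {A, C} is a candidate key.
No proper subset of any of these is a key, and no other minimal superkey exists.

{A, C}, {F}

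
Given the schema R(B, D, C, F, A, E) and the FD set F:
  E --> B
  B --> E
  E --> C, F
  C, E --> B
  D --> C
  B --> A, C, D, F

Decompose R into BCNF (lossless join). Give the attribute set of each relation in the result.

Candidate keys of the original relation: {B}, {E}.
In {A, B, C, D, E, F}, {D} is not a superkey ({D}⁺ restricted to this set is {C, D}), so split on D --> C into {C, D} and {A, B, D, E, F}.
{C, D}: every determinant is a superkey — BCNF.
{A, B, D, E, F}: every determinant is a superkey — BCNF.

{A, B, D, E, F}; {C, D}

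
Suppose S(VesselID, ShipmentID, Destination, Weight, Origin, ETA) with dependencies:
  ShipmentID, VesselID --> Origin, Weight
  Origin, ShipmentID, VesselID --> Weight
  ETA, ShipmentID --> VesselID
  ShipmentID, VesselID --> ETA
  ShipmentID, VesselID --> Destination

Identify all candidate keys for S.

{ETA, ShipmentID}, {ShipmentID, VesselID}

Attributes never on any right-hand side: {ShipmentID} — every candidate key must contain it.
Closure of {ETA, ShipmentID} is {Destination, ETA, Origin, ShipmentID, VesselID, Weight}, the whole schema; {ETA, ShipmentID} is a candidate key.
Closure of {ShipmentID, VesselID} is {Destination, ETA, Origin, ShipmentID, VesselID, Weight}, the whole schema; {ShipmentID, VesselID} is a candidate key.
Any other superkey properly contains one of these, so there are no further candidate keys.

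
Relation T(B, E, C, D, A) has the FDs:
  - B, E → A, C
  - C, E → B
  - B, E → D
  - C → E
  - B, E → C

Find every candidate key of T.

Closure of {C} is {A, B, C, D, E}, the whole schema; {C} is a candidate key.
Closure of {B, E} is {A, B, C, D, E}, the whole schema; {B, E} is a candidate key.
No proper subset of any of these is a key, and no other minimal superkey exists.

{B, E}, {C}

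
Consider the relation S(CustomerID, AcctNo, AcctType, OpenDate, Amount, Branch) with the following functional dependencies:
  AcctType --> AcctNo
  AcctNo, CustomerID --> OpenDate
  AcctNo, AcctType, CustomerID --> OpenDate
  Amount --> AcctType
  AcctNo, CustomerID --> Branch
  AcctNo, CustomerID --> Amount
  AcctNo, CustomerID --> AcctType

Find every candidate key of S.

{AcctNo, CustomerID}, {AcctType, CustomerID}, {Amount, CustomerID}

No FD produces {CustomerID}, so it must be in every candidate key.
Closure of {AcctNo, CustomerID} is {AcctNo, AcctType, Amount, Branch, CustomerID, OpenDate}, the whole schema; {AcctNo, CustomerID} is a candidate key.
Closure of {AcctType, CustomerID} is {AcctNo, AcctType, Amount, Branch, CustomerID, OpenDate}, the whole schema; {AcctType, CustomerID} is a candidate key.
Closure of {Amount, CustomerID} is {AcctNo, AcctType, Amount, Branch, CustomerID, OpenDate}, the whole schema; {Amount, CustomerID} is a candidate key.
These are minimal and exhaustive — every other superkey contains one of them.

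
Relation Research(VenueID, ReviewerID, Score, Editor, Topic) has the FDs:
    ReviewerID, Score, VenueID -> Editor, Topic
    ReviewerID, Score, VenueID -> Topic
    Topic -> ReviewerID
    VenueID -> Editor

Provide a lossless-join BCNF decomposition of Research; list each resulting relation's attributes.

{Editor, VenueID}; {ReviewerID, Topic}; {Score, Topic, VenueID}

Candidate keys of the original relation: {ReviewerID, Score, VenueID}, {Score, Topic, VenueID}.
Within {Editor, ReviewerID, Score, Topic, VenueID}: {Topic}⁺ ∩ {Editor, ReviewerID, Score, Topic, VenueID} = {ReviewerID, Topic}, not the whole set, so Topic -> ReviewerID violates BCNF; decompose into {ReviewerID, Topic} and {Editor, Score, Topic, VenueID}.
{ReviewerID, Topic}: every determinant is a superkey — BCNF.
Within {Editor, Score, Topic, VenueID}: {VenueID}⁺ ∩ {Editor, Score, Topic, VenueID} = {Editor, VenueID}, not the whole set, so VenueID -> Editor violates BCNF; decompose into {Editor, VenueID} and {Score, Topic, VenueID}.
{Editor, VenueID}: every determinant is a superkey — BCNF.
{Score, Topic, VenueID}: every determinant is a superkey — BCNF.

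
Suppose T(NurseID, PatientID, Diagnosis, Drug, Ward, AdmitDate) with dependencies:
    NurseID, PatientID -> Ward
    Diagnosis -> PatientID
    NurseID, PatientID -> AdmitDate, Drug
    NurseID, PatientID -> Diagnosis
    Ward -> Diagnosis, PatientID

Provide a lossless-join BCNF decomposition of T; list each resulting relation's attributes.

Candidate keys of the original relation: {Diagnosis, NurseID}, {NurseID, PatientID}, {NurseID, Ward}.
{AdmitDate, Diagnosis, Drug, NurseID, PatientID, Ward}: {Diagnosis} determines {Diagnosis, PatientID} here but is not a superkey — split on Diagnosis -> PatientID, giving {Diagnosis, PatientID} and {AdmitDate, Diagnosis, Drug, NurseID, Ward}.
{Diagnosis, PatientID} is in BCNF.
{AdmitDate, Diagnosis, Drug, NurseID, Ward}: {Ward} determines {Diagnosis, Ward} here but is not a superkey — split on Ward -> Diagnosis, giving {Diagnosis, Ward} and {AdmitDate, Drug, NurseID, Ward}.
{Diagnosis, Ward} is in BCNF.
{AdmitDate, Drug, NurseID, Ward} is in BCNF.

{AdmitDate, Drug, NurseID, Ward}; {Diagnosis, PatientID}; {Diagnosis, Ward}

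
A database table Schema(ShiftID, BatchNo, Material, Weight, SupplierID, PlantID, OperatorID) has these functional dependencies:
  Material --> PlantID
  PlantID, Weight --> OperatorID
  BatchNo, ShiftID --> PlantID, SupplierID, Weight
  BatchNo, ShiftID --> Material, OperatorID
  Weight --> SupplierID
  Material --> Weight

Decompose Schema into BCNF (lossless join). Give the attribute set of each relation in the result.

Candidate key of the original relation: {BatchNo, ShiftID}.
{BatchNo, Material, OperatorID, PlantID, ShiftID, SupplierID, Weight}: {Material} determines {Material, OperatorID, PlantID, SupplierID, Weight} here but is not a superkey — split on Material --> OperatorID, PlantID, SupplierID, Weight, giving {Material, OperatorID, PlantID, SupplierID, Weight} and {BatchNo, Material, ShiftID}.
{Material, OperatorID, PlantID, SupplierID, Weight}: {PlantID, Weight} determines {OperatorID, PlantID, SupplierID, Weight} here but is not a superkey — split on PlantID, Weight --> OperatorID, SupplierID, giving {OperatorID, PlantID, SupplierID, Weight} and {Material, PlantID, Weight}.
{OperatorID, PlantID, SupplierID, Weight}: {Weight} determines {SupplierID, Weight} here but is not a superkey — split on Weight --> SupplierID, giving {SupplierID, Weight} and {OperatorID, PlantID, Weight}.
{SupplierID, Weight}: every determinant is a superkey — BCNF.
{OperatorID, PlantID, Weight}: every determinant is a superkey — BCNF.
{Material, PlantID, Weight}: every determinant is a superkey — BCNF.
{BatchNo, Material, ShiftID}: every determinant is a superkey — BCNF.

{BatchNo, Material, ShiftID}; {Material, PlantID, Weight}; {OperatorID, PlantID, Weight}; {SupplierID, Weight}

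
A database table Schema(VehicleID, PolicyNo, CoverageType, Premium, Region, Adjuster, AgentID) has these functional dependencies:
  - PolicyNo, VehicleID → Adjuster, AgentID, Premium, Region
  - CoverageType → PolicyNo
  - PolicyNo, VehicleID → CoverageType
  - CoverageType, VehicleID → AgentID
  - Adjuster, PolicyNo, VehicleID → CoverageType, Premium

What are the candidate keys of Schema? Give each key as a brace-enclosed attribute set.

Attributes never on any right-hand side: {VehicleID} — every candidate key must contain it.
Closure of {CoverageType, VehicleID} is {Adjuster, AgentID, CoverageType, PolicyNo, Premium, Region, VehicleID}, the whole schema; {CoverageType, VehicleID} is a candidate key.
Closure of {PolicyNo, VehicleID} is {Adjuster, AgentID, CoverageType, PolicyNo, Premium, Region, VehicleID}, the whole schema; {PolicyNo, VehicleID} is a candidate key.
These are minimal and exhaustive — every other superkey contains one of them.

{CoverageType, VehicleID}, {PolicyNo, VehicleID}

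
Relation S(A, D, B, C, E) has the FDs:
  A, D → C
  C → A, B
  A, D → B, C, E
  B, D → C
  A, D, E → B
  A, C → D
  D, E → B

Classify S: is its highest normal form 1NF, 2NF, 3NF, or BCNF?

Candidate keys: {A, D}, {B, D}, {C}, {D, E}. Prime attributes: {A, B, C, D, E}.
Every FD has a superkey on the left, so the relation is in BCNF.

BCNF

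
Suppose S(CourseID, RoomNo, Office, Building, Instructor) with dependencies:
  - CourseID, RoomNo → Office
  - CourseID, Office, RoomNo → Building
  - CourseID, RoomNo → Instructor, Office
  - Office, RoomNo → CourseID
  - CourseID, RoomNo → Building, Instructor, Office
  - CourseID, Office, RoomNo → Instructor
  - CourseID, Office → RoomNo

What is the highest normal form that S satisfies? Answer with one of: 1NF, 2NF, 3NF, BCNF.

BCNF

Candidate keys: {CourseID, Office}, {CourseID, RoomNo}, {Office, RoomNo}. Prime attributes: {CourseID, Office, RoomNo}.
The left-hand side of every FD is a superkey, so BCNF is satisfied.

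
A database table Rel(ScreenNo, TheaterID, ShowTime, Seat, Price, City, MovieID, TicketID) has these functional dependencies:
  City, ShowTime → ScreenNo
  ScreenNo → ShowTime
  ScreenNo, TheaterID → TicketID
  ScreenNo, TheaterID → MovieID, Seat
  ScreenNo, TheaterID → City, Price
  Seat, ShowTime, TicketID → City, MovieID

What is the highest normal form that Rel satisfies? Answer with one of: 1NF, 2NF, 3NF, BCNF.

Candidate keys: {City, ShowTime, TheaterID}, {ScreenNo, TheaterID}, {Seat, ShowTime, TheaterID, TicketID}. Prime attributes: {City, ScreenNo, Seat, ShowTime, TheaterID, TicketID}.
City, ShowTime → ScreenNo breaks BCNF: {City, ShowTime}⁺ = {City, ScreenNo, ShowTime}, so {City, ShowTime} is not a superkey.
Because {MovieID} is non-prime and the left side of Seat, ShowTime, TicketID → City, MovieID is not a superkey, the relation is not in 3NF.
The proper key subset {Seat, ShowTime, TicketID} of {Seat, ShowTime, TheaterID, TicketID} determines non-prime {MovieID}, so the relation is not even in 2NF.

1NF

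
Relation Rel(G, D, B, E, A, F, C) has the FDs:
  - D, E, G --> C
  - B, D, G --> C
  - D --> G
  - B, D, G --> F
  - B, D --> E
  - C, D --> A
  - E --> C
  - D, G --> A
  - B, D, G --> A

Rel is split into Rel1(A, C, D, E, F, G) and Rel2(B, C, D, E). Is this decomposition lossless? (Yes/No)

No

Rel1 ∩ Rel2 = {C, D, E}; its closure under F is {A, C, D, E, G}.
Rel1 ⊄ {A, C, D, E, G} and Rel2 ⊄ {A, C, D, E, G}, so the split is lossy.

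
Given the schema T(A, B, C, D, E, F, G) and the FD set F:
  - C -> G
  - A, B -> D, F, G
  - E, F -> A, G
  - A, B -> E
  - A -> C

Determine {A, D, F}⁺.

Start with {A, D, F}.
A -> C applies; add {C} → now {A, C, D, F}.
C -> G applies; add {G} → now {A, C, D, F, G}.
No further FD applies.

{A, C, D, F, G}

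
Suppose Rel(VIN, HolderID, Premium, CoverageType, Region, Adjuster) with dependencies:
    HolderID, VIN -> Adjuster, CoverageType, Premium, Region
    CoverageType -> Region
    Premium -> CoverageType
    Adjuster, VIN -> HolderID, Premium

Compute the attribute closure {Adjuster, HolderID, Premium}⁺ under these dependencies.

{Adjuster, CoverageType, HolderID, Premium, Region}

Start with {Adjuster, HolderID, Premium}.
Premium -> CoverageType applies; add {CoverageType} → now {Adjuster, CoverageType, HolderID, Premium}.
CoverageType -> Region applies; add {Region} → now {Adjuster, CoverageType, HolderID, Premium, Region}.
No further FD applies.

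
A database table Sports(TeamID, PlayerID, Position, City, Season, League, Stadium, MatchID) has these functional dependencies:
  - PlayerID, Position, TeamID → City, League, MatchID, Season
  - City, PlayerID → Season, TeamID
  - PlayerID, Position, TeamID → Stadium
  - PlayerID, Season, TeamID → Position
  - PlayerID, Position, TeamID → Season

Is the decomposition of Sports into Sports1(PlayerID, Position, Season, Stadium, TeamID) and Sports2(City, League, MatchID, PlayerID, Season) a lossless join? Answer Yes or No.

No

Common attributes: {PlayerID, Season}; their closure is {PlayerID, Season}.
Neither Sports1 nor Sports2 is contained in that closure, so the decomposition is lossy.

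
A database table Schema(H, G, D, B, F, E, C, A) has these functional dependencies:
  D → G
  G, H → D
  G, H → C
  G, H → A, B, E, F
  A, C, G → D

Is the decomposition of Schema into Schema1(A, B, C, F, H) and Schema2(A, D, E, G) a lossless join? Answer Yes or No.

Schema1 ∩ Schema2 = {A}; its closure under F is {A}.
Schema1 ⊄ {A} and Schema2 ⊄ {A}, so the split is lossy.

No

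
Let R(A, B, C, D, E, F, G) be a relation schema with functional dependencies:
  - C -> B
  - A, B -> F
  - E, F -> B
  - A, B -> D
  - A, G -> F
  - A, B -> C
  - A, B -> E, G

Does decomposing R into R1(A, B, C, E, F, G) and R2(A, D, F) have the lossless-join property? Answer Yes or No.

No

The shared attributes are {A, F} and {A, F}⁺ = {A, F}.
The closure covers neither R1 nor R2 entirely; the join is not lossless.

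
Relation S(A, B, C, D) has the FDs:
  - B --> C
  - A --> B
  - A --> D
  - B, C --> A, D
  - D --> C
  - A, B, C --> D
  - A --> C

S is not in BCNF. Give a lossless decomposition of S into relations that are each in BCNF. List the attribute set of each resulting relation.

{A, B, D}; {C, D}

Candidate keys of the original relation: {A}, {B}.
In {A, B, C, D}, {D} is not a superkey ({D}⁺ restricted to this set is {C, D}), so split on D --> C into {C, D} and {A, B, D}.
{C, D} has no BCNF violation.
{A, B, D} has no BCNF violation.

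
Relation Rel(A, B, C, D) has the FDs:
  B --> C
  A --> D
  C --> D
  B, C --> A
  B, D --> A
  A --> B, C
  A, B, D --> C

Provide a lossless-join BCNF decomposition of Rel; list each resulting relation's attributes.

Candidate keys of the original relation: {A}, {B}.
In {A, B, C, D}, {C} is not a superkey ({C}⁺ restricted to this set is {C, D}), so split on C --> D into {C, D} and {A, B, C}.
{C, D}: every determinant is a superkey — BCNF.
{A, B, C}: every determinant is a superkey — BCNF.

{A, B, C}; {C, D}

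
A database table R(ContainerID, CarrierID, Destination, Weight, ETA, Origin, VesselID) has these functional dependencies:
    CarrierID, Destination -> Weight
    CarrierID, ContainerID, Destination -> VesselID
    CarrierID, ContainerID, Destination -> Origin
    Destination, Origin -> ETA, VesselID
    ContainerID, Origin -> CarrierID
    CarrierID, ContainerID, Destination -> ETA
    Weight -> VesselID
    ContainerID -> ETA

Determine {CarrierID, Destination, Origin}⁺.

Start with {CarrierID, Destination, Origin}.
CarrierID, Destination -> Weight applies; add {Weight} → now {CarrierID, Destination, Origin, Weight}.
Destination, Origin -> ETA, VesselID applies; add {ETA, VesselID} → now {CarrierID, Destination, ETA, Origin, VesselID, Weight}.
No further FD applies.

{CarrierID, Destination, ETA, Origin, VesselID, Weight}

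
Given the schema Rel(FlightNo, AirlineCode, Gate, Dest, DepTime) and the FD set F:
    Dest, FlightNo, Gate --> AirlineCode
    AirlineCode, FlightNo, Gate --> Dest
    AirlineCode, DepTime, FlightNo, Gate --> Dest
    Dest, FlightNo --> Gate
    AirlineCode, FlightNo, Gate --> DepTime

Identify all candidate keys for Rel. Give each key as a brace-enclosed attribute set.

{AirlineCode, FlightNo, Gate}, {Dest, FlightNo}

Attributes never on any right-hand side: {FlightNo} — every candidate key must contain it.
{Dest, FlightNo}⁺ = {AirlineCode, DepTime, Dest, FlightNo, Gate} — all of the relation — so {Dest, FlightNo} is a candidate key.
{AirlineCode, FlightNo, Gate}⁺ = {AirlineCode, DepTime, Dest, FlightNo, Gate} — all of the relation — so {AirlineCode, FlightNo, Gate} is a candidate key.
Any other superkey properly contains one of these, so there are no further candidate keys.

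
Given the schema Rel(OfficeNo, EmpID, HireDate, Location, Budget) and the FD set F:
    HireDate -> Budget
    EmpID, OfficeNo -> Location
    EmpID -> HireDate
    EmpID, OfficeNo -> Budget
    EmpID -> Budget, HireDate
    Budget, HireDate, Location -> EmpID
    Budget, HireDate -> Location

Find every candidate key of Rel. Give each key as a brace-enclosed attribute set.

{EmpID, OfficeNo}, {HireDate, OfficeNo}

No FD produces {OfficeNo}, so it must be in every candidate key.
{EmpID, OfficeNo}⁺ = {Budget, EmpID, HireDate, Location, OfficeNo}, which is every attribute, so {EmpID, OfficeNo} is a candidate key.
{HireDate, OfficeNo}⁺ = {Budget, EmpID, HireDate, Location, OfficeNo}, which is every attribute, so {HireDate, OfficeNo} is a candidate key.
Any other superkey properly contains one of these, so there are no further candidate keys.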